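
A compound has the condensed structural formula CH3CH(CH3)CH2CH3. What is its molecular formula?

Atom tally by fragment:
  CH3 → C:1 H:3
  CH(CH3) → C:2 H:4
  CH2 → C:1 H:2
  CH3 → C:1 H:3
Element totals:
  C: 5
  H: 12

C5H12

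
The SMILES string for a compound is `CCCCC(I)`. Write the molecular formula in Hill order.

C5H11I

Atom tally by fragment:
  CH3 → C:1 H:3
  CH2 → C:1 H:2
  CH2 → C:1 H:2
  CH2 → C:1 H:2
  CH2I → C:1 H:2 I:1
Element totals:
  C: 5
  H: 11
  I: 1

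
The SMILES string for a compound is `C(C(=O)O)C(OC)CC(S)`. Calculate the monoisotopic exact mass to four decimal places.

164.0507

Atom tally by fragment:
  HOOCCH2 → C:2 H:3 O:2
  CH(OCH3) → C:2 H:4 O:1
  CH2 → C:1 H:2
  CH2SH → C:1 H:3 S:1
Element totals:
  C: 6
  H: 12
  O: 3
  S: 1
Molecular formula: C6H12O3S.
  M = 6(12.0) + 12(1.007825) + 3(15.994915) + 31.972071
    = 72.000000 + 12.093900 + 47.984745 + 31.972071 = 164.050716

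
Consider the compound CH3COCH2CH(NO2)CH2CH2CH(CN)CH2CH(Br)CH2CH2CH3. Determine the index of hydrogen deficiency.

4

Element totals:
  C: 13
  H: 21
  Br: 1
  N: 2
  O: 3
Molecular formula: C13H21BrN2O3.
DoU = (2C + 2 + N − H − X) / 2 = (2·13 + 2 + 2 − 21 − 1) / 2 = 4.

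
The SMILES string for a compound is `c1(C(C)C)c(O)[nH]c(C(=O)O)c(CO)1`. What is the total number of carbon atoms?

9

Atom tally by fragment:
  pyrrole ring core → C:4 H:5 N:1
  (− 4 ring H displaced by substituents)
  + CH(CH3)2 → C:3 H:7
  + OH → O:1 H:1
  + COOH → C:1 H:1 O:2
  + CH2OH → C:1 H:3 O:1
Element totals:
  C: 9
  H: 13
  N: 1
  O: 4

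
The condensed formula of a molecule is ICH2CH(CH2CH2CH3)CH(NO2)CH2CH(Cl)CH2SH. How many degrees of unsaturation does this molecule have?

Atom tally by fragment:
  ICH2 → C:1 H:2 I:1
  CH(CH2CH2CH3) → C:4 H:8
  CH(NO2) → C:1 H:1 N:1 O:2
  CH2 → C:1 H:2
  CH(Cl) → C:1 H:1 Cl:1
  CH2SH → C:1 H:3 S:1
Element totals:
  C: 9
  H: 17
  Cl: 1
  I: 1
  N: 1
  O: 2
  S: 1
Molecular formula: C9H17ClINO2S.
DoU = (2C + 2 + N − H − X) / 2 = (2·9 + 2 + 1 − 17 − 2) / 2 = 1.

1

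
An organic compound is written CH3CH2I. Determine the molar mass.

Atom tally by fragment:
  CH3 → C:1 H:3
  CH2I → C:1 H:2 I:1
Element totals:
  C: 2
  H: 5
  I: 1
Molecular formula: C2H5I.
  M = 2(12.011) + 5(1.008) + 126.904
    = 24.022 + 5.040 + 126.904 = 155.966

155.97 g/mol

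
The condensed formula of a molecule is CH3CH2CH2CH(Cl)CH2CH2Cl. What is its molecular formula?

C6H12Cl2

Element totals:
  C: 6
  H: 12
  Cl: 2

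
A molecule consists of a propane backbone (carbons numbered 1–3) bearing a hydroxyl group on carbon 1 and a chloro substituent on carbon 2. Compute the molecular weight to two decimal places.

Atom tally by fragment:
  HOCH2 → C:1 H:3 O:1
  CH(Cl) → C:1 H:1 Cl:1
  CH3 → C:1 H:3
Element totals:
  C: 3
  H: 7
  Cl: 1
  O: 1
Molecular formula: C3H7ClO.
  M = 3(12.011) + 7(1.008) + 35.45 + 15.999
    = 36.033 + 7.056 + 35.450 + 15.999 = 94.538

94.54 g/mol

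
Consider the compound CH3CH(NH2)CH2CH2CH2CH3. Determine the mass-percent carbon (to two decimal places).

71.22%

Atom tally by fragment:
  CH3 → C:1 H:3
  CH(NH2) → C:1 H:3 N:1
  CH2 → C:1 H:2
  CH2 → C:1 H:2
  CH2 → C:1 H:2
  CH3 → C:1 H:3
Element totals:
  C: 6
  H: 15
  N: 1
Molecular formula: C6H15N.
Molar mass = 101.193 g/mol.
Mass from C: 6 × 12.011 = 72.066 g/mol.
%C = 72.066 / 101.193 × 100 = 71.22%.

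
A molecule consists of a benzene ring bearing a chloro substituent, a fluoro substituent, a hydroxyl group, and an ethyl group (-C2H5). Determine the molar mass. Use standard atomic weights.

174.60 g/mol

Atom tally by fragment:
  benzene ring core → C:6 H:6
  (− 4 ring H displaced by substituents)
  + Cl → Cl:1
  + F → F:1
  + OH → O:1 H:1
  + C2H5 → C:2 H:5
Element totals:
  C: 8
  H: 8
  Cl: 1
  F: 1
  O: 1
Molecular formula: C8H8ClFO.
  M = 8(12.011) + 8(1.008) + 35.45 + 18.998 + 15.999
    = 96.088 + 8.064 + 35.450 + 18.998 + 15.999 = 174.599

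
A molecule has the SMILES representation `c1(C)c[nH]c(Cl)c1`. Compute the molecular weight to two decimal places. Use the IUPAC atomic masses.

115.56 g/mol

Atom tally by fragment:
  pyrrole ring core → C:4 H:5 N:1
  (− 2 ring H displaced by substituents)
  + CH3 → C:1 H:3
  + Cl → Cl:1
Element totals:
  C: 5
  H: 6
  Cl: 1
  N: 1
Molecular formula: C5H6ClN.
  M = 5(12.011) + 6(1.008) + 35.45 + 14.007
    = 60.055 + 6.048 + 35.450 + 14.007 = 115.560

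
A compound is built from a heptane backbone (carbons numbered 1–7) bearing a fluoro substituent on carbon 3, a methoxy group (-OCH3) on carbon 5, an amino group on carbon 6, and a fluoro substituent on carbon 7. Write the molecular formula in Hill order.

C8H17F2NO

Atom tally by fragment:
  CH3 → C:1 H:3
  CH2 → C:1 H:2
  CH(F) → C:1 H:1 F:1
  CH2 → C:1 H:2
  CH(OCH3) → C:2 H:4 O:1
  CH(NH2) → C:1 H:3 N:1
  CH2F → C:1 H:2 F:1
Element totals:
  C: 8
  H: 17
  F: 2
  N: 1
  O: 1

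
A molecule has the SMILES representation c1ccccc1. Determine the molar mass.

Atom tally by fragment:
  benzene ring core → C:6 H:6
Element totals:
  C: 6
  H: 6
Molecular formula: C6H6.
  M = 6(12.011) + 6(1.008)
    = 72.066 + 6.048 = 78.114

78.11 g/mol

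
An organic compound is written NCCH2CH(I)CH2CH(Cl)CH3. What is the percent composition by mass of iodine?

49.28%

Element totals:
  C: 6
  H: 9
  Cl: 1
  I: 1
  N: 1
Molecular formula: C6H9ClIN.
Molar mass = 257.499 g/mol.
Mass from I: 1 × 126.904 = 126.904 g/mol.
%I = 126.904 / 257.499 × 100 = 49.28%.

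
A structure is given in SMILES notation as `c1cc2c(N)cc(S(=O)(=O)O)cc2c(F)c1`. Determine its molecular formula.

Atom tally by fragment:
  naphthalene ring system core → C:10 H:8
  (− 3 ring H displaced by substituents)
  + NH2 → N:1 H:2
  + SO3H → S:1 O:3 H:1
  + F → F:1
Element totals:
  C: 10
  H: 8
  F: 1
  N: 1
  O: 3
  S: 1

C10H8FNO3S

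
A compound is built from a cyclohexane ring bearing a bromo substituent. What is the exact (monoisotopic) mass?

Atom tally by fragment:
  cyclohexane ring core → C:6 H:12
  (− 1 ring H displaced by substituents)
  + Br → Br:1
Element totals:
  C: 6
  H: 11
  Br: 1
Molecular formula: C6H11Br.
  M = 6(12.0) + 11(1.007825) + 78.918338
    = 72.000000 + 11.086075 + 78.918338 = 162.004413

162.0044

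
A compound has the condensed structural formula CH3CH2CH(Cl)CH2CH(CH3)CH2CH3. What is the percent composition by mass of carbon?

Atom tally by fragment:
  CH3 → C:1 H:3
  CH2 → C:1 H:2
  CH(Cl) → C:1 H:1 Cl:1
  CH2 → C:1 H:2
  CH(CH3) → C:2 H:4
  CH2 → C:1 H:2
  CH3 → C:1 H:3
Element totals:
  C: 8
  H: 17
  Cl: 1
Molecular formula: C8H17Cl.
Molar mass = 148.674 g/mol.
Mass from C: 8 × 12.011 = 96.088 g/mol.
%C = 96.088 / 148.674 × 100 = 64.63%.

64.63%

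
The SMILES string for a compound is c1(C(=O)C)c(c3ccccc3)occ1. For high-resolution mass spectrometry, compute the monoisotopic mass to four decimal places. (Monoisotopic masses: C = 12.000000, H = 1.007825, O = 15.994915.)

Atom tally by fragment:
  furan ring core → C:4 H:4 O:1
  (− 2 ring H displaced by substituents)
  + COCH3 → C:2 H:3 O:1
  + C6H5 → C:6 H:5
Element totals:
  C: 12
  H: 10
  O: 2
Molecular formula: C12H10O2.
  M = 12(12.0) + 10(1.007825) + 2(15.994915)
    = 144.000000 + 10.078250 + 31.989830 = 186.068080

186.0681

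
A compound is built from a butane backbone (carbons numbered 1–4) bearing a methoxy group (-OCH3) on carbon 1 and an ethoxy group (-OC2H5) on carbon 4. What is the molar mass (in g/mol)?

Atom tally by fragment:
  CH3OCH2 → C:2 H:5 O:1
  CH2 → C:1 H:2
  CH2 → C:1 H:2
  CH2OC2H5 → C:3 H:7 O:1
Element totals:
  C: 7
  H: 16
  O: 2
Molecular formula: C7H16O2.
  M = 7(12.011) + 16(1.008) + 2(15.999)
    = 84.077 + 16.128 + 31.998 = 132.203

132.20 g/mol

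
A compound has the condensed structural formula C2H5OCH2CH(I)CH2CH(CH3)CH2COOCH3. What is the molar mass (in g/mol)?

314.16 g/mol

Atom tally by fragment:
  C2H5OCH2 → C:3 H:7 O:1
  CH(I) → C:1 H:1 I:1
  CH2 → C:1 H:2
  CH(CH3) → C:2 H:4
  CH2COOCH3 → C:3 H:5 O:2
Element totals:
  C: 10
  H: 19
  I: 1
  O: 3
Molecular formula: C10H19IO3.
  M = 10(12.011) + 19(1.008) + 126.904 + 3(15.999)
    = 120.110 + 19.152 + 126.904 + 47.997 = 314.163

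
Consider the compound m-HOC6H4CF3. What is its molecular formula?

C7H5F3O

Element totals:
  C: 7
  H: 5
  F: 3
  O: 1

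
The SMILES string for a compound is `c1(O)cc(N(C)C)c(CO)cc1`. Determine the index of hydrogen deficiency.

Atom tally by fragment:
  benzene ring core → C:6 H:6
  (− 3 ring H displaced by substituents)
  + OH → O:1 H:1
  + N(CH3)2 → N:1 C:2 H:6
  + CH2OH → C:1 H:3 O:1
Element totals:
  C: 9
  H: 13
  N: 1
  O: 2
Molecular formula: C9H13NO2.
DoU = (2C + 2 + N − H − X) / 2 = (2·9 + 2 + 1 − 13 − 0) / 2 = 4.

4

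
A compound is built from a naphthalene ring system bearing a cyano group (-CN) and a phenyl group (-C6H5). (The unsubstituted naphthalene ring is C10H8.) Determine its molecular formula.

Atom tally by fragment:
  naphthalene ring system core → C:10 H:8
  (− 2 ring H displaced by substituents)
  + CN → C:1 N:1
  + C6H5 → C:6 H:5
Element totals:
  C: 17
  H: 11
  N: 1

C17H11N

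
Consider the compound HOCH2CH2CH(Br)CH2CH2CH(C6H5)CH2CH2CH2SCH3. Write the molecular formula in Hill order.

Atom tally by fragment:
  HOCH2CH2 → C:2 H:5 O:1
  CH(Br) → C:1 H:1 Br:1
  CH2 → C:1 H:2
  CH2 → C:1 H:2
  CH(C6H5) → C:7 H:6
  CH2 → C:1 H:2
  CH2 → C:1 H:2
  CH2SCH3 → C:2 H:5 S:1
Element totals:
  C: 16
  H: 25
  Br: 1
  O: 1
  S: 1

C16H25BrOS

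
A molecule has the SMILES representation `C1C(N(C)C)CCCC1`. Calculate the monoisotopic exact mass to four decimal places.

127.1361

Atom tally by fragment:
  cyclohexane ring core → C:6 H:12
  (− 1 ring H displaced by substituents)
  + N(CH3)2 → N:1 C:2 H:6
Element totals:
  C: 8
  H: 17
  N: 1
Molecular formula: C8H17N.
  M = 8(12.0) + 17(1.007825) + 14.003074
    = 96.000000 + 17.133025 + 14.003074 = 127.136099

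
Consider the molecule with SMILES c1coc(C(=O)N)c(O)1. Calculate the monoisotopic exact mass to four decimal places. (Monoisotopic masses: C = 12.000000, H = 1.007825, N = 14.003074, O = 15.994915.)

127.0269

Atom tally by fragment:
  furan ring core → C:4 H:4 O:1
  (− 2 ring H displaced by substituents)
  + CONH2 → C:1 H:2 O:1 N:1
  + OH → O:1 H:1
Element totals:
  C: 5
  H: 5
  N: 1
  O: 3
Molecular formula: C5H5NO3.
  M = 5(12.0) + 5(1.007825) + 14.003074 + 3(15.994915)
    = 60.000000 + 5.039125 + 14.003074 + 47.984745 = 127.026944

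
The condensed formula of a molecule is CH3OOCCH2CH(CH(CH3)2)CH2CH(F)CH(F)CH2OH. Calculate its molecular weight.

Element totals:
  C: 11
  H: 20
  F: 2
  O: 3
Molecular formula: C11H20F2O3.
  M = 11(12.011) + 20(1.008) + 2(18.998) + 3(15.999)
    = 132.121 + 20.160 + 37.996 + 47.997 = 238.274

238.27 g/mol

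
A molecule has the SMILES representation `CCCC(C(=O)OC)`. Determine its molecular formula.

C6H12O2

Atom tally by fragment:
  CH3 → C:1 H:3
  CH2 → C:1 H:2
  CH2 → C:1 H:2
  CH2COOCH3 → C:3 H:5 O:2
Element totals:
  C: 6
  H: 12
  O: 2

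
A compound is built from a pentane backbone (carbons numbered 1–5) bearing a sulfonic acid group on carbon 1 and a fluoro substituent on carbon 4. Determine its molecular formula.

Atom tally by fragment:
  HO3SCH2 → C:1 H:3 S:1 O:3
  CH2 → C:1 H:2
  CH2 → C:1 H:2
  CH(F) → C:1 H:1 F:1
  CH3 → C:1 H:3
Element totals:
  C: 5
  H: 11
  F: 1
  O: 3
  S: 1

C5H11FO3S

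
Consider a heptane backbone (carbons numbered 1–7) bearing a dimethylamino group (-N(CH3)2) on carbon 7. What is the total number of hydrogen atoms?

21

Atom tally by fragment:
  CH3 → C:1 H:3
  CH2 → C:1 H:2
  CH2 → C:1 H:2
  CH2 → C:1 H:2
  CH2 → C:1 H:2
  CH2 → C:1 H:2
  CH2N(CH3)2 → C:3 H:8 N:1
Element totals:
  C: 9
  H: 21
  N: 1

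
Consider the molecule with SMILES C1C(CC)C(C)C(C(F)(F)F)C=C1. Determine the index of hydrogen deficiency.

Atom tally by fragment:
  cyclohexene ring core → C:6 H:10
  (− 3 ring H displaced by substituents)
  + C2H5 → C:2 H:5
  + CH3 → C:1 H:3
  + CF3 → C:1 F:3
Element totals:
  C: 10
  H: 15
  F: 3
Molecular formula: C10H15F3.
DoU = (2C + 2 + N − H − X) / 2 = (2·10 + 2 + 0 − 15 − 3) / 2 = 2.

2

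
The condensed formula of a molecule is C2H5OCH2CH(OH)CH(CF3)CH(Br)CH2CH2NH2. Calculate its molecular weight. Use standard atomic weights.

308.14 g/mol

Atom tally by fragment:
  C2H5OCH2 → C:3 H:7 O:1
  CH(OH) → C:1 H:2 O:1
  CH(CF3) → C:2 H:1 F:3
  CH(Br) → C:1 H:1 Br:1
  CH2 → C:1 H:2
  CH2NH2 → C:1 H:4 N:1
Element totals:
  C: 9
  H: 17
  Br: 1
  F: 3
  N: 1
  O: 2
Molecular formula: C9H17BrF3NO2.
  M = 9(12.011) + 17(1.008) + 79.904 + 3(18.998) + 14.007 + 2(15.999)
    = 108.099 + 17.136 + 79.904 + 56.994 + 14.007 + 31.998 = 308.138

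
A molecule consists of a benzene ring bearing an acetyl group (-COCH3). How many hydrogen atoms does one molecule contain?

Atom tally by fragment:
  benzene ring core → C:6 H:6
  (− 1 ring H displaced by substituents)
  + COCH3 → C:2 H:3 O:1
Element totals:
  C: 8
  H: 8
  O: 1

8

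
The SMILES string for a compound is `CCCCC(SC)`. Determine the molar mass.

Atom tally by fragment:
  CH3 → C:1 H:3
  CH2 → C:1 H:2
  CH2 → C:1 H:2
  CH2 → C:1 H:2
  CH2SCH3 → C:2 H:5 S:1
Element totals:
  C: 6
  H: 14
  S: 1
Molecular formula: C6H14S.
  M = 6(12.011) + 14(1.008) + 32.06
    = 72.066 + 14.112 + 32.060 = 118.238

118.24 g/mol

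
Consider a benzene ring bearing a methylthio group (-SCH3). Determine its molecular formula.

C7H8S

Atom tally by fragment:
  benzene ring core → C:6 H:6
  (− 1 ring H displaced by substituents)
  + SCH3 → C:1 H:3 S:1
Element totals:
  C: 7
  H: 8
  S: 1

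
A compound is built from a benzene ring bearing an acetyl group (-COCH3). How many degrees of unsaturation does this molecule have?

Atom tally by fragment:
  benzene ring core → C:6 H:6
  (− 1 ring H displaced by substituents)
  + COCH3 → C:2 H:3 O:1
Element totals:
  C: 8
  H: 8
  O: 1
Molecular formula: C8H8O.
DoU = (2C + 2 + N − H − X) / 2 = (2·8 + 2 + 0 − 8 − 0) / 2 = 5.

5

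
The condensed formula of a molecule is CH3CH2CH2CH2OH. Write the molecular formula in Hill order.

Element totals:
  C: 4
  H: 10
  O: 1

C4H10O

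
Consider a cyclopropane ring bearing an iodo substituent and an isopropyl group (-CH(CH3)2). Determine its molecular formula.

C6H11I

Atom tally by fragment:
  cyclopropane ring core → C:3 H:6
  (− 2 ring H displaced by substituents)
  + I → I:1
  + CH(CH3)2 → C:3 H:7
Element totals:
  C: 6
  H: 11
  I: 1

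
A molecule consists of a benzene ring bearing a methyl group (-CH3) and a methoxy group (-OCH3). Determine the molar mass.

122.17 g/mol

Atom tally by fragment:
  benzene ring core → C:6 H:6
  (− 2 ring H displaced by substituents)
  + CH3 → C:1 H:3
  + OCH3 → C:1 H:3 O:1
Element totals:
  C: 8
  H: 10
  O: 1
Molecular formula: C8H10O.
  M = 8(12.011) + 10(1.008) + 15.999
    = 96.088 + 10.080 + 15.999 = 122.167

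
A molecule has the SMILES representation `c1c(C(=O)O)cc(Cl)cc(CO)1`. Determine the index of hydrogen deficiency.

Atom tally by fragment:
  benzene ring core → C:6 H:6
  (− 3 ring H displaced by substituents)
  + COOH → C:1 H:1 O:2
  + Cl → Cl:1
  + CH2OH → C:1 H:3 O:1
Element totals:
  C: 8
  H: 7
  Cl: 1
  O: 3
Molecular formula: C8H7ClO3.
DoU = (2C + 2 + N − H − X) / 2 = (2·8 + 2 + 0 − 7 − 1) / 2 = 5.

5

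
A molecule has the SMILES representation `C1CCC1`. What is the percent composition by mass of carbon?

Atom tally by fragment:
  cyclobutane ring core → C:4 H:8
Element totals:
  C: 4
  H: 8
Molecular formula: C4H8.
Molar mass = 56.108 g/mol.
Mass from C: 4 × 12.011 = 48.044 g/mol.
%C = 48.044 / 56.108 × 100 = 85.63%.

85.63%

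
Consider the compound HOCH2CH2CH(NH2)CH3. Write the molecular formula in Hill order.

Atom tally by fragment:
  HOCH2CH2 → C:2 H:5 O:1
  CH(NH2) → C:1 H:3 N:1
  CH3 → C:1 H:3
Element totals:
  C: 4
  H: 11
  N: 1
  O: 1

C4H11NO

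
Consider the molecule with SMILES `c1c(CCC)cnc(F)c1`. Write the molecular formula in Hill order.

C8H10FN

Atom tally by fragment:
  pyridine ring core → C:5 H:5 N:1
  (− 2 ring H displaced by substituents)
  + CH2CH2CH3 → C:3 H:7
  + F → F:1
Element totals:
  C: 8
  H: 10
  F: 1
  N: 1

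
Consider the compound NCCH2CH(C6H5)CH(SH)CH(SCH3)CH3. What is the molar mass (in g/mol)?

Atom tally by fragment:
  NCCH2 → C:2 H:2 N:1
  CH(C6H5) → C:7 H:6
  CH(SH) → C:1 H:2 S:1
  CH(SCH3) → C:2 H:4 S:1
  CH3 → C:1 H:3
Element totals:
  C: 13
  H: 17
  N: 1
  S: 2
Molecular formula: C13H17NS2.
  M = 13(12.011) + 17(1.008) + 14.007 + 2(32.06)
    = 156.143 + 17.136 + 14.007 + 64.120 = 251.406

251.41 g/mol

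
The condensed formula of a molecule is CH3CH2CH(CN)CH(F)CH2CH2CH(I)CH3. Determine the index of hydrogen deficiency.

Atom tally by fragment:
  CH3 → C:1 H:3
  CH2 → C:1 H:2
  CH(CN) → C:2 H:1 N:1
  CH(F) → C:1 H:1 F:1
  CH2 → C:1 H:2
  CH2 → C:1 H:2
  CH(I) → C:1 H:1 I:1
  CH3 → C:1 H:3
Element totals:
  C: 9
  H: 15
  F: 1
  I: 1
  N: 1
Molecular formula: C9H15FIN.
DoU = (2C + 2 + N − H − X) / 2 = (2·9 + 2 + 1 − 15 − 2) / 2 = 2.

2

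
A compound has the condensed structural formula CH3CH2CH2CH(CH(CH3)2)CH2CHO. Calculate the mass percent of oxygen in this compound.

Atom tally by fragment:
  CH3 → C:1 H:3
  CH2 → C:1 H:2
  CH2 → C:1 H:2
  CH(CH(CH3)2) → C:4 H:8
  CH2CHO → C:2 H:3 O:1
Element totals:
  C: 9
  H: 18
  O: 1
Molecular formula: C9H18O.
Molar mass = 142.242 g/mol.
Mass from O: 1 × 15.999 = 15.999 g/mol.
%O = 15.999 / 142.242 × 100 = 11.25%.

11.25%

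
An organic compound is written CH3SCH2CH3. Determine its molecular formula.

Element totals:
  C: 3
  H: 8
  S: 1

C3H8S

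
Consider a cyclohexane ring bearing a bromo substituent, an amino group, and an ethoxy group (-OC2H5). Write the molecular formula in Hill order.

Atom tally by fragment:
  cyclohexane ring core → C:6 H:12
  (− 3 ring H displaced by substituents)
  + Br → Br:1
  + NH2 → N:1 H:2
  + OC2H5 → C:2 H:5 O:1
Element totals:
  C: 8
  H: 16
  Br: 1
  N: 1
  O: 1

C8H16BrNO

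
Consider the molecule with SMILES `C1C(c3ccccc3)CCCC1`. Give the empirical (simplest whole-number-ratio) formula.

Atom tally by fragment:
  cyclohexane ring core → C:6 H:12
  (− 1 ring H displaced by substituents)
  + C6H5 → C:6 H:5
Element totals:
  C: 12
  H: 16
Molecular formula: C12H16.
gcd of subscripts = 4; dividing each by 4:
  C: 12/4 = 3
  H: 16/4 = 4

C3H4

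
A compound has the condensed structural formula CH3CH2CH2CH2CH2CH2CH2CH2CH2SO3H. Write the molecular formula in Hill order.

Atom tally by fragment:
  CH3 → C:1 H:3
  CH2 → C:1 H:2
  CH2 → C:1 H:2
  CH2 → C:1 H:2
  CH2 → C:1 H:2
  CH2 → C:1 H:2
  CH2 → C:1 H:2
  CH2 → C:1 H:2
  CH2SO3H → C:1 H:3 S:1 O:3
Element totals:
  C: 9
  H: 20
  O: 3
  S: 1

C9H20O3S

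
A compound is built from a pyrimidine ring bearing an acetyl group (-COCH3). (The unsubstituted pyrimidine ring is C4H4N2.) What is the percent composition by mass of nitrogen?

Atom tally by fragment:
  pyrimidine ring core → C:4 H:4 N:2
  (− 1 ring H displaced by substituents)
  + COCH3 → C:2 H:3 O:1
Element totals:
  C: 6
  H: 6
  N: 2
  O: 1
Molecular formula: C6H6N2O.
Molar mass = 122.127 g/mol.
Mass from N: 2 × 14.007 = 28.014 g/mol.
%N = 28.014 / 122.127 × 100 = 22.94%.

22.94%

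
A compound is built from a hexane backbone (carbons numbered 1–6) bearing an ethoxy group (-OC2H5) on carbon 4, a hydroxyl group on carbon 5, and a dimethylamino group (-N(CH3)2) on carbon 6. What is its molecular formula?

Atom tally by fragment:
  CH3 → C:1 H:3
  CH2 → C:1 H:2
  CH2 → C:1 H:2
  CH(OC2H5) → C:3 H:6 O:1
  CH(OH) → C:1 H:2 O:1
  CH2N(CH3)2 → C:3 H:8 N:1
Element totals:
  C: 10
  H: 23
  N: 1
  O: 2

C10H23NO2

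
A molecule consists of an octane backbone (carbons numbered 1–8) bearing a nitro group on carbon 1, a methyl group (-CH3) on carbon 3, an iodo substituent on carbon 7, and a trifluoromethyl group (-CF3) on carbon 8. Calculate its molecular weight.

Atom tally by fragment:
  O2NCH2 → C:1 H:2 N:1 O:2
  CH2 → C:1 H:2
  CH(CH3) → C:2 H:4
  CH2 → C:1 H:2
  CH2 → C:1 H:2
  CH2 → C:1 H:2
  CH(I) → C:1 H:1 I:1
  CH2CF3 → C:2 H:2 F:3
Element totals:
  C: 10
  H: 17
  F: 3
  I: 1
  N: 1
  O: 2
Molecular formula: C10H17F3INO2.
  M = 10(12.011) + 17(1.008) + 3(18.998) + 126.904 + 14.007 + 2(15.999)
    = 120.110 + 17.136 + 56.994 + 126.904 + 14.007 + 31.998 = 367.149

367.15 g/mol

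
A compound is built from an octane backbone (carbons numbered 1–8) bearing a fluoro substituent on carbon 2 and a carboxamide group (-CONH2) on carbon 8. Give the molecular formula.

Atom tally by fragment:
  CH3 → C:1 H:3
  CH(F) → C:1 H:1 F:1
  CH2 → C:1 H:2
  CH2 → C:1 H:2
  CH2 → C:1 H:2
  CH2 → C:1 H:2
  CH2 → C:1 H:2
  CH2CONH2 → C:2 H:4 O:1 N:1
Element totals:
  C: 9
  H: 18
  F: 1
  N: 1
  O: 1

C9H18FNO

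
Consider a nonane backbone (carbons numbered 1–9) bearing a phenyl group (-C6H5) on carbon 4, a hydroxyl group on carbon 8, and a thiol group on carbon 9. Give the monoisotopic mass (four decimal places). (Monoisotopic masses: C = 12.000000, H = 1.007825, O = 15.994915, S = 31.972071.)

252.1548

Atom tally by fragment:
  CH3 → C:1 H:3
  CH2 → C:1 H:2
  CH2 → C:1 H:2
  CH(C6H5) → C:7 H:6
  CH2 → C:1 H:2
  CH2 → C:1 H:2
  CH2 → C:1 H:2
  CH(OH) → C:1 H:2 O:1
  CH2SH → C:1 H:3 S:1
Element totals:
  C: 15
  H: 24
  O: 1
  S: 1
Molecular formula: C15H24OS.
  M = 15(12.0) + 24(1.007825) + 15.994915 + 31.972071
    = 180.000000 + 24.187800 + 15.994915 + 31.972071 = 252.154786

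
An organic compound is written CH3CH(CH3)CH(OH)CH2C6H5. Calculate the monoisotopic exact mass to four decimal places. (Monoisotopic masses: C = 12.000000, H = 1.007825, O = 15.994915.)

Element totals:
  C: 11
  H: 16
  O: 1
Molecular formula: C11H16O.
  M = 11(12.0) + 16(1.007825) + 15.994915
    = 132.000000 + 16.125200 + 15.994915 = 164.120115

164.1201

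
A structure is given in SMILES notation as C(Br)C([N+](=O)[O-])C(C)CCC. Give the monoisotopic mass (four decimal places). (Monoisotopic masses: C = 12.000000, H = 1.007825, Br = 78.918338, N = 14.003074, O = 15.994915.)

223.0208

Atom tally by fragment:
  BrCH2 → C:1 H:2 Br:1
  CH(NO2) → C:1 H:1 N:1 O:2
  CH(CH3) → C:2 H:4
  CH2 → C:1 H:2
  CH2 → C:1 H:2
  CH3 → C:1 H:3
Element totals:
  C: 7
  H: 14
  Br: 1
  N: 1
  O: 2
Molecular formula: C7H14BrNO2.
  M = 7(12.0) + 14(1.007825) + 78.918338 + 14.003074 + 2(15.994915)
    = 84.000000 + 14.109550 + 78.918338 + 14.003074 + 31.989830 = 223.020792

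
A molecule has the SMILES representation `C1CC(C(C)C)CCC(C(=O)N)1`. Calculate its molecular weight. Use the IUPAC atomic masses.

Atom tally by fragment:
  cyclohexane ring core → C:6 H:12
  (− 2 ring H displaced by substituents)
  + CH(CH3)2 → C:3 H:7
  + CONH2 → C:1 H:2 O:1 N:1
Element totals:
  C: 10
  H: 19
  N: 1
  O: 1
Molecular formula: C10H19NO.
  M = 10(12.011) + 19(1.008) + 14.007 + 15.999
    = 120.110 + 19.152 + 14.007 + 15.999 = 169.268

169.27 g/mol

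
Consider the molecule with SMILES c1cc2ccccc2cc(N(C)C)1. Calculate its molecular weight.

Atom tally by fragment:
  naphthalene ring system core → C:10 H:8
  (− 1 ring H displaced by substituents)
  + N(CH3)2 → N:1 C:2 H:6
Element totals:
  C: 12
  H: 13
  N: 1
Molecular formula: C12H13N.
  M = 12(12.011) + 13(1.008) + 14.007
    = 144.132 + 13.104 + 14.007 = 171.243

171.24 g/mol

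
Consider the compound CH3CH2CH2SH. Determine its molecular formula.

Element totals:
  C: 3
  H: 8
  S: 1

C3H8S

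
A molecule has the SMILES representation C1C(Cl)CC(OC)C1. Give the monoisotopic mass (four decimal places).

134.0498

Atom tally by fragment:
  cyclopentane ring core → C:5 H:10
  (− 2 ring H displaced by substituents)
  + Cl → Cl:1
  + OCH3 → C:1 H:3 O:1
Element totals:
  C: 6
  H: 11
  Cl: 1
  O: 1
Molecular formula: C6H11ClO.
  M = 6(12.0) + 11(1.007825) + 34.968853 + 15.994915
    = 72.000000 + 11.086075 + 34.968853 + 15.994915 = 134.049843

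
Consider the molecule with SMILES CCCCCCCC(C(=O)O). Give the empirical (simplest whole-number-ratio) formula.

C9H18O2

Atom tally by fragment:
  CH3 → C:1 H:3
  CH2 → C:1 H:2
  CH2 → C:1 H:2
  CH2 → C:1 H:2
  CH2 → C:1 H:2
  CH2 → C:1 H:2
  CH2 → C:1 H:2
  CH2COOH → C:2 H:3 O:2
Element totals:
  C: 9
  H: 18
  O: 2
Molecular formula: C9H18O2.
gcd of subscripts (9, 18, 2) = 1, so the empirical formula equals the molecular formula.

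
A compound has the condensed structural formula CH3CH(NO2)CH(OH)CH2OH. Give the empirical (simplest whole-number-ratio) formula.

Atom tally by fragment:
  CH3 → C:1 H:3
  CH(NO2) → C:1 H:1 N:1 O:2
  CH(OH) → C:1 H:2 O:1
  CH2OH → C:1 H:3 O:1
Element totals:
  C: 4
  H: 9
  N: 1
  O: 4
Molecular formula: C4H9NO4.
gcd of subscripts (4, 9, 1, 4) = 1, so the empirical formula equals the molecular formula.

C4H9NO4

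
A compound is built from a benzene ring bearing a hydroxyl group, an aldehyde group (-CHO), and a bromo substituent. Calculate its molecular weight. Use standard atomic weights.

Atom tally by fragment:
  benzene ring core → C:6 H:6
  (− 3 ring H displaced by substituents)
  + OH → O:1 H:1
  + CHO → C:1 H:1 O:1
  + Br → Br:1
Element totals:
  C: 7
  H: 5
  Br: 1
  O: 2
Molecular formula: C7H5BrO2.
  M = 7(12.011) + 5(1.008) + 79.904 + 2(15.999)
    = 84.077 + 5.040 + 79.904 + 31.998 = 201.019

201.02 g/mol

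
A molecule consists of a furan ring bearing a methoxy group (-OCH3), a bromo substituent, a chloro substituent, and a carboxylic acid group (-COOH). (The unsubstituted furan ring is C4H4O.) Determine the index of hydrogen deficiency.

4

Atom tally by fragment:
  furan ring core → C:4 H:4 O:1
  (− 4 ring H displaced by substituents)
  + OCH3 → C:1 H:3 O:1
  + Br → Br:1
  + Cl → Cl:1
  + COOH → C:1 H:1 O:2
Element totals:
  C: 6
  H: 4
  Br: 1
  Cl: 1
  O: 4
Molecular formula: C6H4BrClO4.
DoU = (2C + 2 + N − H − X) / 2 = (2·6 + 2 + 0 − 4 − 2) / 2 = 4.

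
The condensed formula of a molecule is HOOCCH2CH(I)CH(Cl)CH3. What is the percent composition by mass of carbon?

Element totals:
  C: 5
  H: 8
  Cl: 1
  I: 1
  O: 2
Molecular formula: C5H8ClIO2.
Molar mass = 262.471 g/mol.
Mass from C: 5 × 12.011 = 60.055 g/mol.
%C = 60.055 / 262.471 × 100 = 22.88%.

22.88%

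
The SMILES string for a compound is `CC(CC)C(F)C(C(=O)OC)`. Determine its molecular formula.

C8H15FO2

Atom tally by fragment:
  CH3 → C:1 H:3
  CH(C2H5) → C:3 H:6
  CH(F) → C:1 H:1 F:1
  CH2COOCH3 → C:3 H:5 O:2
Element totals:
  C: 8
  H: 15
  F: 1
  O: 2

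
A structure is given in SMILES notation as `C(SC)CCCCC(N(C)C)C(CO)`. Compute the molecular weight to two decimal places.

Atom tally by fragment:
  CH3SCH2 → C:2 H:5 S:1
  CH2 → C:1 H:2
  CH2 → C:1 H:2
  CH2 → C:1 H:2
  CH2 → C:1 H:2
  CH(N(CH3)2) → C:3 H:7 N:1
  CH2CH2OH → C:2 H:5 O:1
Element totals:
  C: 11
  H: 25
  N: 1
  O: 1
  S: 1
Molecular formula: C11H25NOS.
  M = 11(12.011) + 25(1.008) + 14.007 + 15.999 + 32.06
    = 132.121 + 25.200 + 14.007 + 15.999 + 32.060 = 219.387

219.39 g/mol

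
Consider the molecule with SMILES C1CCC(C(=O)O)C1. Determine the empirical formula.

Atom tally by fragment:
  cyclopentane ring core → C:5 H:10
  (− 1 ring H displaced by substituents)
  + COOH → C:1 H:1 O:2
Element totals:
  C: 6
  H: 10
  O: 2
Molecular formula: C6H10O2.
gcd of subscripts = 2; dividing each by 2:
  C: 6/2 = 3
  H: 10/2 = 5
  O: 2/2 = 1

C3H5O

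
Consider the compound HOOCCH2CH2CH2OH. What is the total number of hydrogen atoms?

8

Atom tally by fragment:
  HOOCCH2 → C:2 H:3 O:2
  CH2 → C:1 H:2
  CH2OH → C:1 H:3 O:1
Element totals:
  C: 4
  H: 8
  O: 3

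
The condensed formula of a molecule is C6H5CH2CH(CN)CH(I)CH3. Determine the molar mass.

Atom tally by fragment:
  C6H5CH2 → C:7 H:7
  CH(CN) → C:2 H:1 N:1
  CH(I) → C:1 H:1 I:1
  CH3 → C:1 H:3
Element totals:
  C: 11
  H: 12
  I: 1
  N: 1
Molecular formula: C11H12IN.
  M = 11(12.011) + 12(1.008) + 126.904 + 14.007
    = 132.121 + 12.096 + 126.904 + 14.007 = 285.128

285.13 g/mol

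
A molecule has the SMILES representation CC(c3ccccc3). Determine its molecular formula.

Atom tally by fragment:
  CH3 → C:1 H:3
  CH2C6H5 → C:7 H:7
Element totals:
  C: 8
  H: 10

C8H10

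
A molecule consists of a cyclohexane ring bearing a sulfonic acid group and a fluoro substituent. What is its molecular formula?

Atom tally by fragment:
  cyclohexane ring core → C:6 H:12
  (− 2 ring H displaced by substituents)
  + SO3H → S:1 O:3 H:1
  + F → F:1
Element totals:
  C: 6
  H: 11
  F: 1
  O: 3
  S: 1

C6H11FO3S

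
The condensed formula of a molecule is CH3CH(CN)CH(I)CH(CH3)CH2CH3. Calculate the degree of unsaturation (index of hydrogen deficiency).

Atom tally by fragment:
  CH3 → C:1 H:3
  CH(CN) → C:2 H:1 N:1
  CH(I) → C:1 H:1 I:1
  CH(CH3) → C:2 H:4
  CH2 → C:1 H:2
  CH3 → C:1 H:3
Element totals:
  C: 8
  H: 14
  I: 1
  N: 1
Molecular formula: C8H14IN.
DoU = (2C + 2 + N − H − X) / 2 = (2·8 + 2 + 1 − 14 − 1) / 2 = 2.

2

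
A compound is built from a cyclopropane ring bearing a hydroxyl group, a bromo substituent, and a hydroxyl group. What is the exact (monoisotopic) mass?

151.9473

Atom tally by fragment:
  cyclopropane ring core → C:3 H:6
  (− 3 ring H displaced by substituents)
  + OH → O:1 H:1
  + Br → Br:1
  + OH → O:1 H:1
Element totals:
  C: 3
  H: 5
  Br: 1
  O: 2
Molecular formula: C3H5BrO2.
  M = 3(12.0) + 5(1.007825) + 78.918338 + 2(15.994915)
    = 36.000000 + 5.039125 + 78.918338 + 31.989830 = 151.947293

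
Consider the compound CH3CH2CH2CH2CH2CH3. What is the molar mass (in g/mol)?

86.18 g/mol

Element totals:
  C: 6
  H: 14
Molecular formula: C6H14.
  M = 6(12.011) + 14(1.008)
    = 72.066 + 14.112 = 86.178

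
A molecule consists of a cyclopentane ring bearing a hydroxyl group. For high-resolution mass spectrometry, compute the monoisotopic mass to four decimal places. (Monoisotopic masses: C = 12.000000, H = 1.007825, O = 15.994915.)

Atom tally by fragment:
  cyclopentane ring core → C:5 H:10
  (− 1 ring H displaced by substituents)
  + OH → O:1 H:1
Element totals:
  C: 5
  H: 10
  O: 1
Molecular formula: C5H10O.
  M = 5(12.0) + 10(1.007825) + 15.994915
    = 60.000000 + 10.078250 + 15.994915 = 86.073165

86.0732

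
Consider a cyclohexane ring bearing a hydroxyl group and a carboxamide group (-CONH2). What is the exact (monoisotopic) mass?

Atom tally by fragment:
  cyclohexane ring core → C:6 H:12
  (− 2 ring H displaced by substituents)
  + OH → O:1 H:1
  + CONH2 → C:1 H:2 O:1 N:1
Element totals:
  C: 7
  H: 13
  N: 1
  O: 2
Molecular formula: C7H13NO2.
  M = 7(12.0) + 13(1.007825) + 14.003074 + 2(15.994915)
    = 84.000000 + 13.101725 + 14.003074 + 31.989830 = 143.094629

143.0946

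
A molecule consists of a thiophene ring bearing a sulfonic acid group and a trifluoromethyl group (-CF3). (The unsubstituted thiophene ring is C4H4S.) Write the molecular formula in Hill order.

C5H3F3O3S2

Atom tally by fragment:
  thiophene ring core → C:4 H:4 S:1
  (− 2 ring H displaced by substituents)
  + SO3H → S:1 O:3 H:1
  + CF3 → C:1 F:3
Element totals:
  C: 5
  H: 3
  F: 3
  O: 3
  S: 2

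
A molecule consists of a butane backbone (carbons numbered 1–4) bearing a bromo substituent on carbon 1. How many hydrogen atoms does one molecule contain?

Atom tally by fragment:
  BrCH2 → C:1 H:2 Br:1
  CH2 → C:1 H:2
  CH2 → C:1 H:2
  CH3 → C:1 H:3
Element totals:
  C: 4
  H: 9
  Br: 1

9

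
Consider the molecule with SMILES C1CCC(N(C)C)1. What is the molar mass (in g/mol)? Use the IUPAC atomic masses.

99.18 g/mol

Atom tally by fragment:
  cyclobutane ring core → C:4 H:8
  (− 1 ring H displaced by substituents)
  + N(CH3)2 → N:1 C:2 H:6
Element totals:
  C: 6
  H: 13
  N: 1
Molecular formula: C6H13N.
  M = 6(12.011) + 13(1.008) + 14.007
    = 72.066 + 13.104 + 14.007 = 99.177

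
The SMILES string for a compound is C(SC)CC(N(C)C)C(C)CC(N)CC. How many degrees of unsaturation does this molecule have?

0

Atom tally by fragment:
  CH3SCH2 → C:2 H:5 S:1
  CH2 → C:1 H:2
  CH(N(CH3)2) → C:3 H:7 N:1
  CH(CH3) → C:2 H:4
  CH2 → C:1 H:2
  CH(NH2) → C:1 H:3 N:1
  CH2 → C:1 H:2
  CH3 → C:1 H:3
Element totals:
  C: 12
  H: 28
  N: 2
  S: 1
Molecular formula: C12H28N2S.
DoU = (2C + 2 + N − H − X) / 2 = (2·12 + 2 + 2 − 28 − 0) / 2 = 0.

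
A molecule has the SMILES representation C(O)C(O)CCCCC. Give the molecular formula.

Atom tally by fragment:
  HOCH2 → C:1 H:3 O:1
  CH(OH) → C:1 H:2 O:1
  CH2 → C:1 H:2
  CH2 → C:1 H:2
  CH2 → C:1 H:2
  CH2 → C:1 H:2
  CH3 → C:1 H:3
Element totals:
  C: 7
  H: 16
  O: 2

C7H16O2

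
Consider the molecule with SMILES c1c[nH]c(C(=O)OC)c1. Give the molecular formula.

Atom tally by fragment:
  pyrrole ring core → C:4 H:5 N:1
  (− 1 ring H displaced by substituents)
  + COOCH3 → C:2 H:3 O:2
Element totals:
  C: 6
  H: 7
  N: 1
  O: 2

C6H7NO2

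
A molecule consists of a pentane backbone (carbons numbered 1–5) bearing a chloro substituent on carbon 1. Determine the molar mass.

Atom tally by fragment:
  ClCH2 → C:1 H:2 Cl:1
  CH2 → C:1 H:2
  CH2 → C:1 H:2
  CH2 → C:1 H:2
  CH3 → C:1 H:3
Element totals:
  C: 5
  H: 11
  Cl: 1
Molecular formula: C5H11Cl.
  M = 5(12.011) + 11(1.008) + 35.45
    = 60.055 + 11.088 + 35.450 = 106.593

106.59 g/mol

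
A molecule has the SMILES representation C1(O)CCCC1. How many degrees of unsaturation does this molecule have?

1

Atom tally by fragment:
  cyclopentane ring core → C:5 H:10
  (− 1 ring H displaced by substituents)
  + OH → O:1 H:1
Element totals:
  C: 5
  H: 10
  O: 1
Molecular formula: C5H10O.
DoU = (2C + 2 + N − H − X) / 2 = (2·5 + 2 + 0 − 10 − 0) / 2 = 1.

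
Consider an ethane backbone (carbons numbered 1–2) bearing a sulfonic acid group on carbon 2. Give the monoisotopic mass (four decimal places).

110.0038

Atom tally by fragment:
  CH3 → C:1 H:3
  CH2SO3H → C:1 H:3 S:1 O:3
Element totals:
  C: 2
  H: 6
  O: 3
  S: 1
Molecular formula: C2H6O3S.
  M = 2(12.0) + 6(1.007825) + 3(15.994915) + 31.972071
    = 24.000000 + 6.046950 + 47.984745 + 31.972071 = 110.003766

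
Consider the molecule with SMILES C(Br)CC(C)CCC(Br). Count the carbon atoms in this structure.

7

Atom tally by fragment:
  BrCH2 → C:1 H:2 Br:1
  CH2 → C:1 H:2
  CH(CH3) → C:2 H:4
  CH2 → C:1 H:2
  CH2 → C:1 H:2
  CH2Br → C:1 H:2 Br:1
Element totals:
  C: 7
  H: 14
  Br: 2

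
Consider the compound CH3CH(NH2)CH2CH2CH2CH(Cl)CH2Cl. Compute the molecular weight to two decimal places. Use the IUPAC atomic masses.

184.10 g/mol

Atom tally by fragment:
  CH3 → C:1 H:3
  CH(NH2) → C:1 H:3 N:1
  CH2 → C:1 H:2
  CH2 → C:1 H:2
  CH2 → C:1 H:2
  CH(Cl) → C:1 H:1 Cl:1
  CH2Cl → C:1 H:2 Cl:1
Element totals:
  C: 7
  H: 15
  Cl: 2
  N: 1
Molecular formula: C7H15Cl2N.
  M = 7(12.011) + 15(1.008) + 2(35.45) + 14.007
    = 84.077 + 15.120 + 70.900 + 14.007 = 184.104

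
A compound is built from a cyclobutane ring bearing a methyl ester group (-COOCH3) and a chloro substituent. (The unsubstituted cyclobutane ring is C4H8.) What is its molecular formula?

Atom tally by fragment:
  cyclobutane ring core → C:4 H:8
  (− 2 ring H displaced by substituents)
  + COOCH3 → C:2 H:3 O:2
  + Cl → Cl:1
Element totals:
  C: 6
  H: 9
  Cl: 1
  O: 2

C6H9ClO2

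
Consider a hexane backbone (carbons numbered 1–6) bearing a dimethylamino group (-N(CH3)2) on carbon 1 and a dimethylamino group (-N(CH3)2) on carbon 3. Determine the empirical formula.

Atom tally by fragment:
  (CH3)2NCH2 → C:3 H:8 N:1
  CH2 → C:1 H:2
  CH(N(CH3)2) → C:3 H:7 N:1
  CH2 → C:1 H:2
  CH2 → C:1 H:2
  CH3 → C:1 H:3
Element totals:
  C: 10
  H: 24
  N: 2
Molecular formula: C10H24N2.
gcd of subscripts = 2; dividing each by 2:
  C: 10/2 = 5
  H: 24/2 = 12
  N: 2/2 = 1

C5H12N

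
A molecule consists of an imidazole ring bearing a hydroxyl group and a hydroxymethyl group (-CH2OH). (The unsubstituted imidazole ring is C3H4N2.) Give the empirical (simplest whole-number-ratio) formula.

C2H3NO

Atom tally by fragment:
  imidazole ring core → C:3 H:4 N:2
  (− 2 ring H displaced by substituents)
  + OH → O:1 H:1
  + CH2OH → C:1 H:3 O:1
Element totals:
  C: 4
  H: 6
  N: 2
  O: 2
Molecular formula: C4H6N2O2.
gcd of subscripts = 2; dividing each by 2:
  C: 4/2 = 2
  H: 6/2 = 3
  N: 2/2 = 1
  O: 2/2 = 1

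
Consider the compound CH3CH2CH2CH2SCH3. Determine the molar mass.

104.21 g/mol

Atom tally by fragment:
  CH3 → C:1 H:3
  CH2 → C:1 H:2
  CH2 → C:1 H:2
  CH2SCH3 → C:2 H:5 S:1
Element totals:
  C: 5
  H: 12
  S: 1
Molecular formula: C5H12S.
  M = 5(12.011) + 12(1.008) + 32.06
    = 60.055 + 12.096 + 32.060 = 104.211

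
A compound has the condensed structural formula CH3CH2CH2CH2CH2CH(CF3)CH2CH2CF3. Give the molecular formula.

C10H16F6

Atom tally by fragment:
  CH3 → C:1 H:3
  CH2 → C:1 H:2
  CH2 → C:1 H:2
  CH2 → C:1 H:2
  CH2 → C:1 H:2
  CH(CF3) → C:2 H:1 F:3
  CH2 → C:1 H:2
  CH2CF3 → C:2 H:2 F:3
Element totals:
  C: 10
  H: 16
  F: 6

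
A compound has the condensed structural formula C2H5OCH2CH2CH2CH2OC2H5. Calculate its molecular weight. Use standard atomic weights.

Atom tally by fragment:
  C2H5OCH2 → C:3 H:7 O:1
  CH2 → C:1 H:2
  CH2 → C:1 H:2
  CH2OC2H5 → C:3 H:7 O:1
Element totals:
  C: 8
  H: 18
  O: 2
Molecular formula: C8H18O2.
  M = 8(12.011) + 18(1.008) + 2(15.999)
    = 96.088 + 18.144 + 31.998 = 146.230

146.23 g/mol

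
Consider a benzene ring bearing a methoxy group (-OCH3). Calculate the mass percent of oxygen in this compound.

14.79%

Atom tally by fragment:
  benzene ring core → C:6 H:6
  (− 1 ring H displaced by substituents)
  + OCH3 → C:1 H:3 O:1
Element totals:
  C: 7
  H: 8
  O: 1
Molecular formula: C7H8O.
Molar mass = 108.140 g/mol.
Mass from O: 1 × 15.999 = 15.999 g/mol.
%O = 15.999 / 108.140 × 100 = 14.79%.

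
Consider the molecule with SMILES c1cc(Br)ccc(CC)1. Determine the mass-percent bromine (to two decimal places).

Atom tally by fragment:
  benzene ring core → C:6 H:6
  (− 2 ring H displaced by substituents)
  + Br → Br:1
  + C2H5 → C:2 H:5
Element totals:
  C: 8
  H: 9
  Br: 1
Molecular formula: C8H9Br.
Molar mass = 185.064 g/mol.
Mass from Br: 1 × 79.904 = 79.904 g/mol.
%Br = 79.904 / 185.064 × 100 = 43.18%.

43.18%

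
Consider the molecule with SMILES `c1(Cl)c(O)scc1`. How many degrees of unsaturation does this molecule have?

Atom tally by fragment:
  thiophene ring core → C:4 H:4 S:1
  (− 2 ring H displaced by substituents)
  + Cl → Cl:1
  + OH → O:1 H:1
Element totals:
  C: 4
  H: 3
  Cl: 1
  O: 1
  S: 1
Molecular formula: C4H3ClOS.
DoU = (2C + 2 + N − H − X) / 2 = (2·4 + 2 + 0 − 3 − 1) / 2 = 3.

3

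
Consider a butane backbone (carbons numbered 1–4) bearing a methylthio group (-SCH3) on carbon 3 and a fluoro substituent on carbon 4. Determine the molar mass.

Atom tally by fragment:
  CH3 → C:1 H:3
  CH2 → C:1 H:2
  CH(SCH3) → C:2 H:4 S:1
  CH2F → C:1 H:2 F:1
Element totals:
  C: 5
  H: 11
  F: 1
  S: 1
Molecular formula: C5H11FS.
  M = 5(12.011) + 11(1.008) + 18.998 + 32.06
    = 60.055 + 11.088 + 18.998 + 32.060 = 122.201

122.20 g/mol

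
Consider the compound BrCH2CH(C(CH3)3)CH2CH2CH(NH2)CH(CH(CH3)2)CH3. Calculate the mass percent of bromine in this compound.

Element totals:
  C: 14
  H: 30
  Br: 1
  N: 1
Molecular formula: C14H30BrN.
Molar mass = 292.305 g/mol.
Mass from Br: 1 × 79.904 = 79.904 g/mol.
%Br = 79.904 / 292.305 × 100 = 27.34%.

27.34%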